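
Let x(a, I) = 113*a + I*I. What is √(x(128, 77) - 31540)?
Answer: I*√11147 ≈ 105.58*I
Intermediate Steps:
x(a, I) = I² + 113*a (x(a, I) = 113*a + I² = I² + 113*a)
√(x(128, 77) - 31540) = √((77² + 113*128) - 31540) = √((5929 + 14464) - 31540) = √(20393 - 31540) = √(-11147) = I*√11147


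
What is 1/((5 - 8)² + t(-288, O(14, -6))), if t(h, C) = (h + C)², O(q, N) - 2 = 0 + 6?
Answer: 1/78409 ≈ 1.2754e-5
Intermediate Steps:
O(q, N) = 8 (O(q, N) = 2 + (0 + 6) = 2 + 6 = 8)
t(h, C) = (C + h)²
1/((5 - 8)² + t(-288, O(14, -6))) = 1/((5 - 8)² + (8 - 288)²) = 1/((-3)² + (-280)²) = 1/(9 + 78400) = 1/78409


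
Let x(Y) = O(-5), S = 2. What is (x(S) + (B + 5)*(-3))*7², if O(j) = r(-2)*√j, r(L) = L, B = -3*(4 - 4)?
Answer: -735 - 98*I*√5 ≈ -735.0 - 219.13*I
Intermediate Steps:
B = 0 (B = -3*0 = 0)
O(j) = -2*√j
x(Y) = -2*I*√5
(x(S) + (B + 5)*(-3))*7² = (-2*I*√5 + (0 + 5)*(-3))*7² = (-2*I*√5 + 5*(-3))*49 = (-2*I*√5 - 15)*49 = (-15 - 2*I*√5)*49 = -735 - 98*I*√5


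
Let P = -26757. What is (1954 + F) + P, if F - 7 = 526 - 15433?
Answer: -39703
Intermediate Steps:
F = -14900 (F = 7 + (526 - 15433) = 7 - 14907 = -14900)
(1954 + F) + P = (1954 - 14900) - 26757 = -12946 - 26757 = -39703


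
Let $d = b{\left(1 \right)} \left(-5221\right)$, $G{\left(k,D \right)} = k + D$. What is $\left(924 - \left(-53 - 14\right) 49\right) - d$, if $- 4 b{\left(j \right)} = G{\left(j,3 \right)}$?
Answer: $-1014$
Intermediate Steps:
$G{\left(k,D \right)} = D + k$
$b{\left(j \right)} = - \frac{3}{4} - \frac{j}{4}$ ($b{\left(j \right)} = - \frac{3 + j}{4} = - \frac{3}{4} - \frac{j}{4}$)
$d = 5221$ ($d = \left(- \frac{3}{4} - \frac{1}{4}\right) \left(-5221\right) = \left(-1\right) \left(-5221\right) = 5221$)
$\left(924 - \left(-53 - 14\right) 49\right) - d = \left(924 - \left(-53 - 14\right) 49\right) - 5221 = \left(924 - \left(-67\right) 49\right) - 5221 = \left(924 - -3283\right) - 5221 = \left(924 + 3283\right) - 5221 = 4207 - 5221 = -1014$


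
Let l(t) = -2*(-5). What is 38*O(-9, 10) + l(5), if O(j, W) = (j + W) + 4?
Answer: 200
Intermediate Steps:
O(j, W) = 4 + W + j (O(j, W) = (W + j) + 4 = 4 + W + j)
l(t) = 10
38*O(-9, 10) + l(5) = 38*(4 + 10 - 9) + 10 = 38*5 + 10 = 190 + 10 = 200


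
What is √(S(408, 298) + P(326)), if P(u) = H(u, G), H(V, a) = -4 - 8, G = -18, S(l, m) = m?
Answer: √286 ≈ 16.912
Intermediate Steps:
H(V, a) = -12
P(u) = -12
√(S(408, 298) + P(326)) = √(298 - 12) = √286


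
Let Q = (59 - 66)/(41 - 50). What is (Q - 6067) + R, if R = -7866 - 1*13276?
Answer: -244874/9 ≈ -27208.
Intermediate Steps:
R = -21142 (R = -7866 - 13276 = -21142)
Q = 7/9 (Q = -7/(-9) = -⅑*(-7) = 7/9 ≈ 0.77778)
(Q - 6067) + R = (7/9 - 6067) - 21142 = -54596/9 - 21142 = -244874/9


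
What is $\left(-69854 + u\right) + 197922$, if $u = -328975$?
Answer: $-200907$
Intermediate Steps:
$\left(-69854 + u\right) + 197922 = \left(-69854 - 328975\right) + 197922 = -398829 + 197922 = -200907$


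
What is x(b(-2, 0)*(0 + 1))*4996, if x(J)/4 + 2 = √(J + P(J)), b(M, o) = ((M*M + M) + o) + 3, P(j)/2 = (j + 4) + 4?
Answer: -39968 + 19984*√31 ≈ 71298.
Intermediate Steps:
P(j) = 16 + 2*j (P(j) = 2*((j + 4) + 4) = 2*((4 + j) + 4) = 2*(8 + j) = 16 + 2*j)
b(M, o) = 3 + M + o + M² (b(M, o) = ((M² + M) + o) + 3 = ((M + M²) + o) + 3 = (M + o + M²) + 3 = 3 + M + o + M²)
x(J) = -8 + 4*√(16 + 3*J) (x(J) = -8 + 4*√(J + (16 + 2*J)) = -8 + 4*√(16 + 3*J))
x(b(-2, 0)*(0 + 1))*4996 = (-8 + 4*√(16 + 3*((3 - 2 + 0 + (-2)²)*(0 + 1))))*4996 = (-8 + 4*√(16 + 3*((3 - 2 + 0 + 4)*1)))*4996 = (-8 + 4*√(16 + 3*(5*1)))*4996 = (-8 + 4*√(16 + 3*5))*4996 = (-8 + 4*√(16 + 15))*4996 = (-8 + 4*√31)*4996 = -39968 + 19984*√31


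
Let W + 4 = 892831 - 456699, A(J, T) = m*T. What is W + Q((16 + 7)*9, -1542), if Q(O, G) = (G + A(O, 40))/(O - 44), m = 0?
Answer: 71087322/163 ≈ 4.3612e+5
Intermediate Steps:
A(J, T) = 0 (A(J, T) = 0*T = 0)
Q(O, G) = G/(-44 + O) (Q(O, G) = (G + 0)/(O - 44) = G/(-44 + O))
W = 436128 (W = -4 + (892831 - 456699) = -4 + 436132 = 436128)
W + Q((16 + 7)*9, -1542) = 436128 - 1542/(-44 + (16 + 7)*9) = 436128 - 1542/(-44 + 23*9) = 436128 - 1542/(-44 + 207) = 436128 - 1542/163 = 71087322/163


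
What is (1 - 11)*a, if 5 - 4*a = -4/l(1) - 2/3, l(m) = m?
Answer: -145/6 ≈ -24.167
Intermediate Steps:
a = 29/12 (a = 5/4 - (-4/1 - 2/3)/4 = 5/4 - (-4*1 - 2*1/3)/4 = 5/4 - (-4 - 2/3)/4 = 5/4 - 1/4*(-14/3) = 5/4 + 7/6 = 29/12 ≈ 2.4167)
(1 - 11)*a = (1 - 11)*(29/12) = -10*29/12 = -145/6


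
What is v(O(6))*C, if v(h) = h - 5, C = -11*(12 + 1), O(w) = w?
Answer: -143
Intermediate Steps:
C = -143 (C = -11*13 = -143)
v(h) = -5 + h
v(O(6))*C = (-5 + 6)*(-143) = 1*(-143) = -143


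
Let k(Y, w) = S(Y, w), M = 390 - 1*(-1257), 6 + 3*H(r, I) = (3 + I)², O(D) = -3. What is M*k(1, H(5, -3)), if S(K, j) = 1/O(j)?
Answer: -549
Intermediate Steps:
H(r, I) = -2 + (3 + I)²/3
M = 1647 (M = 390 + 1257 = 1647)
S(K, j) = -⅓ (S(K, j) = 1/(-3) = -⅓)
k(Y, w) = -⅓
M*k(1, H(5, -3)) = 1647*(-⅓) = -549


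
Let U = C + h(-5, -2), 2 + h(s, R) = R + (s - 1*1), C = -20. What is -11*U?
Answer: 330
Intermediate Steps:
h(s, R) = -3 + R + s (h(s, R) = -2 + (R + (s - 1*1)) = -2 + (R + (s - 1)) = -2 + (R + (-1 + s)) = -2 + (-1 + R + s) = -3 + R + s)
U = -30 (U = -20 + (-3 - 2 - 5) = -20 - 10 = -30)
-11*U = -11*(-30) = 330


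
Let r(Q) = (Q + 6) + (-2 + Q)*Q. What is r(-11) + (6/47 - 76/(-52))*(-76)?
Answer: 10522/611 ≈ 17.221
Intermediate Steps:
r(Q) = 6 + Q + Q*(-2 + Q) (r(Q) = (6 + Q) + Q*(-2 + Q) = 6 + Q + Q*(-2 + Q))
r(-11) + (6/47 - 76/(-52))*(-76) = (6 + (-11)**2 - 1*(-11)) + (6/47 - 76/(-52))*(-76) = (6 + 121 + 11) + (6*(1/47) - 76*(-1/52))*(-76) = 138 + (6/47 + 19/13)*(-76) = 138 + (971/611)*(-76) = 138 - 73796/611 = 10522/611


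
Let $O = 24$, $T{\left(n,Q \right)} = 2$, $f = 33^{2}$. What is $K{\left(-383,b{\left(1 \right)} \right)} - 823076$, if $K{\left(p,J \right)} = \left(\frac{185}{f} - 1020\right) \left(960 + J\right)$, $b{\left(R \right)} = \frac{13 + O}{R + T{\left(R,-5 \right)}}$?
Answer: $- \frac{5928594907}{3267} \approx -1.8147 \cdot 10^{6}$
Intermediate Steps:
$f = 1089$
$b{\left(R \right)} = \frac{37}{2 + R}$ ($b{\left(R \right)} = \frac{13 + 24}{R + 2} = \frac{37}{2 + R}$)
$K{\left(p,J \right)} = - \frac{355390400}{363} - \frac{1110595 J}{1089}$ ($K{\left(p,J \right)} = \left(\frac{185}{1089} - 1020\right) \left(960 + J\right) = - \frac{1110595 \left(960 + J\right)}{1089} = - \frac{355390400}{363} - \frac{1110595 J}{1089}$)
$K{\left(-383,b{\left(1 \right)} \right)} - 823076 = \left(- \frac{355390400}{363} - \frac{1110595 \frac{37}{2 + 1}}{1089}\right) - 823076 = \left(- \frac{355390400}{363} - \frac{1110595 \cdot \frac{37}{3}}{1089}\right) - 823076 = \left(- \frac{355390400}{363} - \frac{1110595 \cdot 37 \cdot \frac{1}{3}}{1089}\right) - 823076 = \left(- \frac{355390400}{363} - \frac{41092015}{3267}\right) - 823076 = - \frac{3239605615}{3267} - 823076 = - \frac{5928594907}{3267}$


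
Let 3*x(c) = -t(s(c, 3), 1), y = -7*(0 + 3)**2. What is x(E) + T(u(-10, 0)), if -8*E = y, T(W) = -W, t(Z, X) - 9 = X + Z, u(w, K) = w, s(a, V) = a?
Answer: 97/24 ≈ 4.0417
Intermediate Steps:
t(Z, X) = 9 + X + Z (t(Z, X) = 9 + (X + Z) = 9 + X + Z)
y = -63 (y = -7*3**2 = -7*9 = -63)
E = 63/8 (E = -1/8*(-63) = 63/8 ≈ 7.8750)
x(c) = -10/3 - c/3 (x(c) = (-(9 + 1 + c))/3 = (-(10 + c))/3 = (-10 - c)/3 = -10/3 - c/3)
x(E) + T(u(-10, 0)) = (-10/3 - 1/3*63/8) - 1*(-10) = (-10/3 - 21/8) + 10 = -143/24 + 10 = 97/24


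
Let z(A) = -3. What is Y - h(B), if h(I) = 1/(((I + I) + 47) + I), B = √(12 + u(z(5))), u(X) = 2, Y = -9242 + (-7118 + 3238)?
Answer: -27333173/2083 + 3*√14/2083 ≈ -13122.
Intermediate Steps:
Y = -13122 (Y = -9242 - 3880 = -13122)
B = √14 (B = √(12 + 2) = √14 ≈ 3.7417)
h(I) = 1/(47 + 3*I) (h(I) = 1/((2*I + 47) + I) = 1/((47 + 2*I) + I) = 1/(47 + 3*I))
Y - h(B) = -13122 - 1/(47 + 3*√14)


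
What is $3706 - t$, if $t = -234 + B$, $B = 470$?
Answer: $3470$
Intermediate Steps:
$t = 236$ ($t = -234 + 470 = 236$)
$3706 - t = 3706 - 236 = 3470$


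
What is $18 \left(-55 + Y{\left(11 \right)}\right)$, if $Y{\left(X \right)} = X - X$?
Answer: $-990$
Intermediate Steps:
$Y{\left(X \right)} = 0$
$18 \left(-55 + Y{\left(11 \right)}\right) = 18 \left(-55 + 0\right) = 18 \left(-55\right) = -990$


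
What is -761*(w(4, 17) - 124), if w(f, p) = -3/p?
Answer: 1606471/17 ≈ 94498.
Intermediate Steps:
-761*(w(4, 17) - 124) = -761*(-3/17 - 124) = -761*(-2111/17) = 1606471/17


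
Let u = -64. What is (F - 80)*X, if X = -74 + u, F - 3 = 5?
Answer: 9936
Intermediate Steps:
F = 8 (F = 3 + 5 = 8)
X = -138 (X = -74 - 64 = -138)
(F - 80)*X = (8 - 80)*(-138) = -72*(-138) = 9936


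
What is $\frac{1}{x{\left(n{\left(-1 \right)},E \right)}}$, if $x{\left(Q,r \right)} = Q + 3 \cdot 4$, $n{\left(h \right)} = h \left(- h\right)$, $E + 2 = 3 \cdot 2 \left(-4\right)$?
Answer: $\frac{1}{11} \approx 0.090909$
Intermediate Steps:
$E = -26$ ($E = -2 + 3 \cdot 2 \left(-4\right) = -2 + 6 \left(-4\right) = -2 - 24 = -26$)
$n{\left(h \right)} = - h^{2}$
$x{\left(Q,r \right)} = 12 + Q$ ($x{\left(Q,r \right)} = Q + 12 = 12 + Q$)
$\frac{1}{x{\left(n{\left(-1 \right)},E \right)}} = \frac{1}{12 - \left(-1\right)^{2}} = \frac{1}{12 - 1} = \frac{1}{11}$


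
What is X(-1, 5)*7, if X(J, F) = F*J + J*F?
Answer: -70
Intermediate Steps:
X(J, F) = 2*F*J (X(J, F) = F*J + F*J = 2*F*J)
X(-1, 5)*7 = (2*5*(-1))*7 = -10*7 = -70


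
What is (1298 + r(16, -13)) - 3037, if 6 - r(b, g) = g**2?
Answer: -1902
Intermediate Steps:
r(b, g) = 6 - g**2
(1298 + r(16, -13)) - 3037 = (1298 + (6 - 1*(-13)**2)) - 3037 = (1298 + (6 - 1*169)) - 3037 = (1298 + (6 - 169)) - 3037 = (1298 - 163) - 3037 = 1135 - 3037 = -1902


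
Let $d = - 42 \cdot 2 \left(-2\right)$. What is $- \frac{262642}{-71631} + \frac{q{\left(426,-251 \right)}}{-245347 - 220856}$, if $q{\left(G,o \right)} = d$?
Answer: $\frac{40810818106}{11131529031} \approx 3.6662$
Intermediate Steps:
$d = 168$ ($d = \left(-42\right) \left(-4\right) = 168$)
$q{\left(G,o \right)} = 168$
$- \frac{262642}{-71631} + \frac{q{\left(426,-251 \right)}}{-245347 - 220856} = - \frac{262642}{-71631} + \frac{168}{-245347 - 220856} = \left(-262642\right) \left(- \frac{1}{71631}\right) + \frac{168}{-245347 - 220856} = \frac{262642}{71631} + \frac{168}{-466203} = \frac{262642}{71631} + 168 \left(- \frac{1}{466203}\right) = \frac{262642}{71631} - \frac{56}{155401} = \frac{40810818106}{11131529031}$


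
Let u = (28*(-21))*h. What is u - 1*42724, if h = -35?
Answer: -22144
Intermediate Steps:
u = 20580 (u = (28*(-21))*(-35) = -588*(-35) = 20580)
u - 1*42724 = 20580 - 1*42724 = 20580 - 42724 = -22144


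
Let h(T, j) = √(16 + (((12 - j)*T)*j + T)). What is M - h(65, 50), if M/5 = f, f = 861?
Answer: 4305 - I*√123419 ≈ 4305.0 - 351.31*I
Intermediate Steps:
M = 4305 (M = 5*861 = 4305)
h(T, j) = √(16 + T + T*j*(12 - j)) (h(T, j) = √(16 + ((T*(12 - j))*j + T)) = √(16 + (T*j*(12 - j) + T)) = √(16 + (T + T*j*(12 - j))) = √(16 + T + T*j*(12 - j)))
M - h(65, 50) = 4305 - √(16 + 65 - 1*65*50² + 12*65*50) = 4305 - √(16 + 65 - 1*65*2500 + 39000) = 4305 - √(16 + 65 - 162500 + 39000) = 4305 - √(-123419) = 4305 - I*√123419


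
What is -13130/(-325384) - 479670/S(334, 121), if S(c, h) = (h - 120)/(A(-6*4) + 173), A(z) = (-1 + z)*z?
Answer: -60323738571155/162692 ≈ -3.7078e+8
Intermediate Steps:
A(z) = z*(-1 + z)
S(c, h) = -120/773 + h/773 (S(c, h) = (h - 120)/((-6*4)*(-1 - 6*4) + 173) = (-120 + h)/(-24*(-1 - 24) + 173) = (-120 + h)/(-24*(-25) + 173) = (-120 + h)/(600 + 173) = (-120 + h)/773 = (-120 + h)*(1/773) = -120/773 + h/773)
-13130/(-325384) - 479670/S(334, 121) = -13130/(-325384) - 479670/(-120/773 + (1/773)*121) = -13130*(-1/325384) - 479670/(-120/773 + 121/773) = 6565/162692 - 479670/1/773 = 6565/162692 - 479670*773 = 6565/162692 - 370784910 = -60323738571155/162692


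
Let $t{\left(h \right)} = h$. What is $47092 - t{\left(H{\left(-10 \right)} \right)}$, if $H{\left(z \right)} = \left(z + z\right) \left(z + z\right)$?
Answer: $46692$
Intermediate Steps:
$H{\left(z \right)} = 4 z^{2}$ ($H{\left(z \right)} = 2 z 2 z = 4 z^{2}$)
$47092 - t{\left(H{\left(-10 \right)} \right)} = 47092 - 4 \left(-10\right)^{2} = 47092 - 4 \cdot 100 = 47092 - 400 = 46692$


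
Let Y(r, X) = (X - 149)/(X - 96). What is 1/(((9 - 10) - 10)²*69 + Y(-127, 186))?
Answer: 90/751447 ≈ 0.00011977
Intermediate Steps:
Y(r, X) = (-149 + X)/(-96 + X)
1/(((9 - 10) - 10)²*69 + Y(-127, 186)) = 1/(((9 - 10) - 10)²*69 + (-149 + 186)/(-96 + 186)) = 1/((-1 - 10)²*69 + 37/90) = 1/((-11)²*69 + (1/90)*37) = 1/(121*69 + 37/90) = 1/(8349 + 37/90) = 1/(751447/90) = 90/751447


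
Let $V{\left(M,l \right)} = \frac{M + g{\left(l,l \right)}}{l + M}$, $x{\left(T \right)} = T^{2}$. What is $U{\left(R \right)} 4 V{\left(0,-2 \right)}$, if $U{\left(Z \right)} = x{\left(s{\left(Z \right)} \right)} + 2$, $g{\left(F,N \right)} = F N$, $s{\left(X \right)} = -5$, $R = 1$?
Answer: $-216$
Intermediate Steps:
$U{\left(Z \right)} = 27$ ($U{\left(Z \right)} = \left(-5\right)^{2} + 2 = 25 + 2 = 27$)
$V{\left(M,l \right)} = \frac{M + l^{2}}{M + l}$ ($V{\left(M,l \right)} = \frac{M + l l}{l + M} = \frac{M + l^{2}}{M + l}$)
$U{\left(R \right)} 4 V{\left(0,-2 \right)} = 27 \cdot 4 \frac{0 + \left(-2\right)^{2}}{0 - 2} = 108 \frac{0 + 4}{-2} = 108 \left(\left(- \frac{1}{2}\right) 4\right) = 108 \left(-2\right) = -216$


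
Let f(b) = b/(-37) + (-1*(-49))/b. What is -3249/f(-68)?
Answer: -2724828/937 ≈ -2908.0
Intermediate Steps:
f(b) = 49/b - b/37 (f(b) = b*(-1/37) + 49/b = -b/37 + 49/b = 49/b - b/37)
-3249/f(-68) = -3249/(49/(-68) - 1/37*(-68)) = -3249/(49*(-1/68) + 68/37) = -3249/(-49/68 + 68/37) = -3249/2811/2516 = -3249*2516/2811 = -1*2724828/937 = -2724828/937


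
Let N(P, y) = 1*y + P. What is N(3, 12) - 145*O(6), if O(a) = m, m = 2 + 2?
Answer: -565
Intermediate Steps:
N(P, y) = P + y (N(P, y) = y + P = P + y)
m = 4
O(a) = 4
N(3, 12) - 145*O(6) = (3 + 12) - 145*4 = 15 - 580 = -565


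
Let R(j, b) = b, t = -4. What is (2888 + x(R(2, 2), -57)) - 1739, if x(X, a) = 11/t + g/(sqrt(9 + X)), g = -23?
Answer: 4585/4 - 23*sqrt(11)/11 ≈ 1139.3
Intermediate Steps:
x(X, a) = -11/4 - 23/sqrt(9 + X) (x(X, a) = 11/(-4) - 23/sqrt(9 + X) = 11*(-1/4) - 23/sqrt(9 + X) = -11/4 - 23/sqrt(9 + X))
(2888 + x(R(2, 2), -57)) - 1739 = (2888 + (-11/4 - 23/sqrt(9 + 2))) - 1739 = (2888 + (-11/4 - 23*sqrt(11)/11)) - 1739 = (11541/4 - 23*sqrt(11)/11) - 1739 = 4585/4 - 23*sqrt(11)/11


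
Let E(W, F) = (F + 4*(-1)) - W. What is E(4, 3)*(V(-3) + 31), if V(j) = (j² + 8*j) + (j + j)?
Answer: -50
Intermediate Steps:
V(j) = j² + 10*j (V(j) = (j² + 8*j) + 2*j = j² + 10*j)
E(W, F) = -4 + F - W (E(W, F) = (F - 4) - W = (-4 + F) - W = -4 + F - W)
E(4, 3)*(V(-3) + 31) = (-4 + 3 - 1*4)*(-3*(10 - 3) + 31) = (-4 + 3 - 4)*(-3*7 + 31) = -5*(-21 + 31) = -5*10 = -50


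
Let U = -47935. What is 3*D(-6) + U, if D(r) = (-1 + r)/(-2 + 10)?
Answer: -383501/8 ≈ -47938.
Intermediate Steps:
D(r) = -1/8 + r/8 (D(r) = (-1 + r)/8 = (-1 + r)*(1/8) = -1/8 + r/8)
3*D(-6) + U = 3*(-1/8 + (1/8)*(-6)) - 47935 = 3*(-1/8 - 3/4) - 47935 = 3*(-7/8) - 47935 = -21/8 - 47935 = -383501/8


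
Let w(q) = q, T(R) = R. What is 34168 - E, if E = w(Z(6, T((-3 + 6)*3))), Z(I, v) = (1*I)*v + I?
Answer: 34108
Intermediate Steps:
Z(I, v) = I + I*v (Z(I, v) = I*v + I = I + I*v)
E = 60 (E = 6*(1 + (-3 + 6)*3) = 6*(1 + 3*3) = 6*(1 + 9) = 6*10 = 60)
34168 - E = 34168 - 1*60 = 34168 - 60 = 34108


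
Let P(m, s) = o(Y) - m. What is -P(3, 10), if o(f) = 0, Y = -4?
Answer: 3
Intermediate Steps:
P(m, s) = -m (P(m, s) = 0 - m = -m)
-P(3, 10) = -(-1)*3 = -1*(-3) = 3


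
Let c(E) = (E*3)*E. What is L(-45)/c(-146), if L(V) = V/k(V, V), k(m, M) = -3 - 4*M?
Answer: -5/1257644 ≈ -3.9757e-6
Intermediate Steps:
L(V) = V/(-3 - 4*V)
c(E) = 3*E**2 (c(E) = (3*E)*E = 3*E**2)
L(-45)/c(-146) = (-1*(-45)/(3 + 4*(-45)))/((3*(-146)**2)) = (-1*(-45)/(3 - 180))/((3*21316)) = -1*(-45)/(-177)/63948 = -1*(-45)*(-1/177)*(1/63948) = -15/59*1/63948 = -5/1257644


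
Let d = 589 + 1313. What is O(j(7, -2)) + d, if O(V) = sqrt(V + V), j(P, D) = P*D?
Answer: 1902 + 2*I*sqrt(7) ≈ 1902.0 + 5.2915*I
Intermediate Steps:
j(P, D) = D*P
d = 1902
O(V) = sqrt(2)*sqrt(V) (O(V) = sqrt(2*V) = sqrt(2)*sqrt(V))
O(j(7, -2)) + d = sqrt(2)*sqrt(-2*7) + 1902 = sqrt(2)*sqrt(-14) + 1902 = sqrt(2)*(I*sqrt(14)) + 1902 = 2*I*sqrt(7) + 1902 = 1902 + 2*I*sqrt(7)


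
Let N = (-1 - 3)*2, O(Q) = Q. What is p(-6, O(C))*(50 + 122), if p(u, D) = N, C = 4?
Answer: -1376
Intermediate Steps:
N = -8 (N = -4*2 = -8)
p(u, D) = -8
p(-6, O(C))*(50 + 122) = -8*(50 + 122) = -8*172 = -1376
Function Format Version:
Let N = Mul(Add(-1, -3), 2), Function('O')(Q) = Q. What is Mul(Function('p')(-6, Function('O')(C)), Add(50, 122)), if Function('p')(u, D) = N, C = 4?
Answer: -1376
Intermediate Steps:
N = -8 (N = Mul(-4, 2) = -8)
Function('p')(u, D) = -8
Mul(Function('p')(-6, Function('O')(C)), Add(50, 122)) = Mul(-8, Add(50, 122)) = Mul(-8, 172) = -1376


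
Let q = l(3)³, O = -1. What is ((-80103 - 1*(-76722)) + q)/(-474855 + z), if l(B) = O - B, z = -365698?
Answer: 3445/840553 ≈ 0.0040985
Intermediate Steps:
l(B) = -1 - B
q = -64 (q = (-1 - 1*3)³ = (-1 - 3)³ = (-4)³ = -64)
((-80103 - 1*(-76722)) + q)/(-474855 + z) = ((-80103 - 1*(-76722)) - 64)/(-474855 - 365698) = ((-80103 + 76722) - 64)/(-840553) = (-3381 - 64)*(-1/840553) = -3445*(-1/840553) = 3445/840553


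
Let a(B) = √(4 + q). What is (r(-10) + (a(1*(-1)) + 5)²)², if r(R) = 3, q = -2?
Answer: 1100 + 600*√2 ≈ 1948.5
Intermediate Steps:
a(B) = √2 (a(B) = √(4 - 2) = √2)
(r(-10) + (a(1*(-1)) + 5)²)² = (3 + (√2 + 5)²)² = (3 + (5 + √2)²)²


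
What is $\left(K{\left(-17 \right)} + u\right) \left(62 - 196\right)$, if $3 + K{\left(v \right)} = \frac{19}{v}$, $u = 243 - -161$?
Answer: $- \frac{910932}{17} \approx -53584.0$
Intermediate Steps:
$u = 404$ ($u = 243 + 161 = 404$)
$K{\left(v \right)} = -3 + \frac{19}{v}$
$\left(K{\left(-17 \right)} + u\right) \left(62 - 196\right) = \left(\left(-3 + \frac{19}{-17}\right) + 404\right) \left(62 - 196\right) = \left(\left(-3 + 19 \left(- \frac{1}{17}\right)\right) + 404\right) \left(-134\right) = \left(\left(-3 - \frac{19}{17}\right) + 404\right) \left(-134\right) = \left(- \frac{70}{17} + 404\right) \left(-134\right) = \frac{6798}{17} \left(-134\right) = - \frac{910932}{17}$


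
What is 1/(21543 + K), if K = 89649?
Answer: 1/111192 ≈ 8.9934e-6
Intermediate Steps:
1/(21543 + K) = 1/(21543 + 89649) = 1/111192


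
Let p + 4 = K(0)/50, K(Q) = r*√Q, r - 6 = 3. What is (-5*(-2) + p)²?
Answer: 36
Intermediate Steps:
r = 9 (r = 6 + 3 = 9)
K(Q) = 9*√Q
p = -4 (p = -4 + (9*√0)/50 = -4 + (9*0)*(1/50) = -4 + 0*(1/50) = -4 + 0 = -4)
(-5*(-2) + p)² = (-5*(-2) - 4)² = (10 - 4)² = 6² = 36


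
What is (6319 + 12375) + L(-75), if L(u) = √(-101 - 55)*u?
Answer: 18694 - 150*I*√39 ≈ 18694.0 - 936.75*I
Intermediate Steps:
L(u) = 2*I*u*√39 (L(u) = √(-156)*u = (2*I*√39)*u = 2*I*u*√39)
(6319 + 12375) + L(-75) = (6319 + 12375) + 2*I*(-75)*√39 = 18694 - 150*I*√39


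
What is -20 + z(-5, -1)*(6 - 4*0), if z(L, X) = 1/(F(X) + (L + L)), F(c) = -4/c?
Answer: -21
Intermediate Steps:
z(L, X) = 1/(-4/X + 2*L) (z(L, X) = 1/(-4/X + (L + L)) = 1/(-4/X + 2*L))
-20 + z(-5, -1)*(6 - 4*0) = -20 + ((½)*(-1)/(-2 - 5*(-1)))*(6 - 4*0) = -20 + ((½)*(-1)/(-2 + 5))*(6 + 0) = -20 + ((½)*(-1)/3)*6 = -20 + ((½)*(-1)*(⅓))*6 = -20 - ⅙*6 = -20 - 1 = -21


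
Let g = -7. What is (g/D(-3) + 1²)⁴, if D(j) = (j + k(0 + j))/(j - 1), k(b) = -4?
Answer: 81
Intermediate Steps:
D(j) = (-4 + j)/(-1 + j) (D(j) = (j - 4)/(j - 1) = (-4 + j)/(-1 + j))
(g/D(-3) + 1²)⁴ = (-7*(-1 - 3)/(-4 - 3) + 1²)⁴ = (-7/(-7/(-4)) + 1)⁴ = (-7/((-¼*(-7))) + 1)⁴ = (-7/7/4 + 1)⁴ = (-7*4/7 + 1)⁴ = (-4 + 1)⁴ = (-3)⁴ = 81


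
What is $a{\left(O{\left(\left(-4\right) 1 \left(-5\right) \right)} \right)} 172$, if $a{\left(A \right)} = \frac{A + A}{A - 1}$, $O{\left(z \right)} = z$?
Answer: $\frac{6880}{19} \approx 362.11$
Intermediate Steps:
$a{\left(A \right)} = \frac{2 A}{-1 + A}$
$a{\left(O{\left(\left(-4\right) 1 \left(-5\right) \right)} \right)} 172 = \frac{2 \left(-4\right) 1 \left(-5\right)}{-1 + \left(-4\right) 1 \left(-5\right)} 172 = \frac{2 \left(\left(-4\right) \left(-5\right)\right)}{-1 - -20} \cdot 172 = 2 \cdot 20 \frac{1}{-1 + 20} \cdot 172 = 2 \cdot 20 \cdot \frac{1}{19} \cdot 172 = \frac{40}{19} \cdot 172 = \frac{6880}{19}$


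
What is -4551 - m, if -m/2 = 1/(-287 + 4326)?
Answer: -18381487/4039 ≈ -4551.0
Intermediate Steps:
m = -2/4039 (m = -2/(-287 + 4326) = -2/4039 ≈ -0.00049517)
-4551 - m = -4551 - 1*(-2/4039) = -4551 + 2/4039 = -18381487/4039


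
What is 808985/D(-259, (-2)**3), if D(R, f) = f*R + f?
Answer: 808985/2064 ≈ 391.95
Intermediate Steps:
D(R, f) = f + R*f (D(R, f) = R*f + f = f + R*f)
808985/D(-259, (-2)**3) = 808985/(((-2)**3*(1 - 259))) = 808985/((-8*(-258))) = 808985/2064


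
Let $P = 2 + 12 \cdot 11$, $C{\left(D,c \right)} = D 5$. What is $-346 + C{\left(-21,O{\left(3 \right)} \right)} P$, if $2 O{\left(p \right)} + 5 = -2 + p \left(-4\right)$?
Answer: $-14416$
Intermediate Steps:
$O{\left(p \right)} = - \frac{7}{2} - 2 p$ ($O{\left(p \right)} = - \frac{5}{2} + \frac{-2 + p \left(-4\right)}{2} = - \frac{5}{2} + \frac{-2 - 4 p}{2} = - \frac{5}{2} - \left(1 + 2 p\right) = - \frac{7}{2} - 2 p$)
$C{\left(D,c \right)} = 5 D$
$P = 134$ ($P = 2 + 132 = 134$)
$-346 + C{\left(-21,O{\left(3 \right)} \right)} P = -346 + 5 \left(-21\right) 134 = -346 - 14070 = -14416$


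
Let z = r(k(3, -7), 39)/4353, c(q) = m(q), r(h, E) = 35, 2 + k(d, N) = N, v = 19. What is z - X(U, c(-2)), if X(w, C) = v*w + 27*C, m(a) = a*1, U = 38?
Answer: -2907769/4353 ≈ -667.99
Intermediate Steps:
k(d, N) = -2 + N
m(a) = a
c(q) = q
X(w, C) = 19*w + 27*C
z = 35/4353 ≈ 0.0080404
z - X(U, c(-2)) = 35/4353 - (19*38 + 27*(-2)) = 35/4353 - (722 - 54) = 35/4353 - 1*668 = 35/4353 - 668 = -2907769/4353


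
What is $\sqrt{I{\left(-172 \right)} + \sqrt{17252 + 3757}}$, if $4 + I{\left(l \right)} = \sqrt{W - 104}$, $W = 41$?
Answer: $\sqrt{-4 + \sqrt{21009} + 3 i \sqrt{7}} \approx 11.877 + 0.33415 i$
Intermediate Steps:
$I{\left(l \right)} = -4 + 3 i \sqrt{7}$ ($I{\left(l \right)} = -4 + \sqrt{41 - 104} = -4 + \sqrt{-63} = -4 + 3 i \sqrt{7}$)
$\sqrt{I{\left(-172 \right)} + \sqrt{17252 + 3757}} = \sqrt{\left(-4 + 3 i \sqrt{7}\right) + \sqrt{17252 + 3757}} = \sqrt{\left(-4 + 3 i \sqrt{7}\right) + \sqrt{21009}} = \sqrt{-4 + \sqrt{21009} + 3 i \sqrt{7}}$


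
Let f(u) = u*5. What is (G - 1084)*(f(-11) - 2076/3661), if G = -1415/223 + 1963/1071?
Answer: 52886503892528/874367613 ≈ 60485.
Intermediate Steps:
f(u) = 5*u
G = -1077716/238833 (G = -1415*1/223 + 1963*(1/1071) = -1415/223 + 1963/1071 = -1077716/238833 ≈ -4.5124)
(G - 1084)*(f(-11) - 2076/3661) = (-1077716/238833 - 1084)*(5*(-11) - 2076/3661) = -259972688*(-55 - 2076*1/3661)/238833 = -259972688*(-55 - 2076/3661)/238833 = -259972688/238833*(-203431/3661) = 52886503892528/874367613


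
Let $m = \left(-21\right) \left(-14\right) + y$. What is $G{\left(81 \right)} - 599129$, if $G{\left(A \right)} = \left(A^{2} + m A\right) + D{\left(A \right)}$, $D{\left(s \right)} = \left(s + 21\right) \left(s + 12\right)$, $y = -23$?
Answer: $-561131$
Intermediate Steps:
$m = 271$ ($m = \left(-21\right) \left(-14\right) - 23 = 294 - 23 = 271$)
$D{\left(s \right)} = \left(12 + s\right) \left(21 + s\right)$ ($D{\left(s \right)} = \left(21 + s\right) \left(12 + s\right) = \left(12 + s\right) \left(21 + s\right)$)
$G{\left(A \right)} = 252 + 2 A^{2} + 304 A$ ($G{\left(A \right)} = \left(A^{2} + 271 A\right) + \left(252 + A^{2} + 33 A\right) = 252 + 2 A^{2} + 304 A$)
$G{\left(81 \right)} - 599129 = \left(252 + 2 \cdot 81^{2} + 304 \cdot 81\right) - 599129 = \left(252 + 2 \cdot 6561 + 24624\right) - 599129 = \left(252 + 13122 + 24624\right) - 599129 = 37998 - 599129 = -561131$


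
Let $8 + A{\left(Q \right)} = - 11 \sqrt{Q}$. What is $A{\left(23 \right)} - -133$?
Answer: $125 - 11 \sqrt{23} \approx 72.246$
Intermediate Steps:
$A{\left(Q \right)} = -8 - 11 \sqrt{Q}$
$A{\left(23 \right)} - -133 = \left(-8 - 11 \sqrt{23}\right) - -133 = \left(-8 - 11 \sqrt{23}\right) + 133 = 125 - 11 \sqrt{23}$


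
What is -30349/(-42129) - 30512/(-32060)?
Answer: 18213137/10892385 ≈ 1.6721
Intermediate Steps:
-30349/(-42129) - 30512/(-32060) = -30349*(-1/42129) - 30512*(-1/32060) = 979/1359 + 7628/8015 = 18213137/10892385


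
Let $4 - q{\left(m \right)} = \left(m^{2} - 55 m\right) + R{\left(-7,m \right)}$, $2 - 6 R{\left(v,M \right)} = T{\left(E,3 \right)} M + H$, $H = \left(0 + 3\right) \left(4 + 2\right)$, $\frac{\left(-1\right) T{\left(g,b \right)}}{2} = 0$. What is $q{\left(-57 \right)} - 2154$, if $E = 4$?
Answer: $- \frac{25594}{3} \approx -8531.3$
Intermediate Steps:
$T{\left(g,b \right)} = 0$ ($T{\left(g,b \right)} = \left(-2\right) 0 = 0$)
$H = 18$ ($H = 3 \cdot 6 = 18$)
$R{\left(v,M \right)} = - \frac{8}{3}$ ($R{\left(v,M \right)} = \frac{1}{3} - \frac{0 M + 18}{6} = \frac{1}{3} - \frac{0 + 18}{6} = \frac{1}{3} - 3 = - \frac{8}{3}$)
$q{\left(m \right)} = \frac{20}{3} - m^{2} + 55 m$ ($q{\left(m \right)} = 4 - \left(\left(m^{2} - 55 m\right) - \frac{8}{3}\right) = 4 - \left(- \frac{8}{3} + m^{2} - 55 m\right) = 4 + \left(\frac{8}{3} - m^{2} + 55 m\right) = \frac{20}{3} - m^{2} + 55 m$)
$q{\left(-57 \right)} - 2154 = \left(\frac{20}{3} - \left(-57\right)^{2} + 55 \left(-57\right)\right) - 2154 = \left(\frac{20}{3} - 3249 - 3135\right) - 2154 = - \frac{19132}{3} - 2154 = - \frac{25594}{3}$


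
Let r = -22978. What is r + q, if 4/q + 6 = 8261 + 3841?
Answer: -69485471/3024 ≈ -22978.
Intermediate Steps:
q = 1/3024 (q = 4/(-6 + (8261 + 3841)) = 4/(-6 + 12102) = 4/12096 = 4*(1/12096) = 1/3024 ≈ 0.00033069)
r + q = -22978 + 1/3024 = -69485471/3024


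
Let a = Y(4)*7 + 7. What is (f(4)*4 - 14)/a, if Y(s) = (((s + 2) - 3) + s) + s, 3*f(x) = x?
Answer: -13/126 ≈ -0.10317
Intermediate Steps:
f(x) = x/3
Y(s) = -1 + 3*s (Y(s) = (((2 + s) - 3) + s) + s = ((-1 + s) + s) + s = (-1 + 2*s) + s = -1 + 3*s)
a = 84 (a = (-1 + 3*4)*7 + 7 = (-1 + 12)*7 + 7 = 11*7 + 7 = 77 + 7 = 84)
(f(4)*4 - 14)/a = (((⅓)*4)*4 - 14)/84 = ((4/3)*4 - 14)*(1/84) = (16/3 - 14)*(1/84) = -26/3*1/84 = -13/126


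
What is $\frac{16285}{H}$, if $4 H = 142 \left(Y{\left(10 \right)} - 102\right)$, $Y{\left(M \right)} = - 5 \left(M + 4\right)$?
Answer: $- \frac{16285}{6106} \approx -2.667$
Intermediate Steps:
$Y{\left(M \right)} = -20 - 5 M$ ($Y{\left(M \right)} = - 5 \left(4 + M\right) = -20 - 5 M$)
$H = -6106$ ($H = \frac{142 \left(\left(-20 - 50\right) - 102\right)}{4} = \frac{142 \left(-70 - 102\right)}{4} = \frac{142 \left(-172\right)}{4} = \frac{1}{4} \left(-24424\right) = -6106$)
$\frac{16285}{H} = \frac{16285}{-6106} = 16285 \left(- \frac{1}{6106}\right) = - \frac{16285}{6106}$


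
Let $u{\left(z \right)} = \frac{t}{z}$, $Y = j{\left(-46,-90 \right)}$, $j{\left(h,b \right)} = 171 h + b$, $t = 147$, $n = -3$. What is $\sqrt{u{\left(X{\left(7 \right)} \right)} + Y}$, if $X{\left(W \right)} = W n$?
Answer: $i \sqrt{7963} \approx 89.236 i$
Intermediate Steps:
$X{\left(W \right)} = - 3 W$ ($X{\left(W \right)} = W \left(-3\right) = - 3 W$)
$j{\left(h,b \right)} = b + 171 h$
$Y = -7956$ ($Y = -90 + 171 \left(-46\right) = -90 - 7866 = -7956$)
$u{\left(z \right)} = \frac{147}{z}$
$\sqrt{u{\left(X{\left(7 \right)} \right)} + Y} = \sqrt{\frac{147}{\left(-3\right) 7} - 7956} = \sqrt{\frac{147}{-21} - 7956} = \sqrt{147 \left(- \frac{1}{21}\right) - 7956} = \sqrt{-7 - 7956} = \sqrt{-7963} = i \sqrt{7963}$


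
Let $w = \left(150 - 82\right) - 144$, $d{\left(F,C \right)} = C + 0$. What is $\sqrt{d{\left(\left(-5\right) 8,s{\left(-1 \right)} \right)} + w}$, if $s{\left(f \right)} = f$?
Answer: $i \sqrt{77} \approx 8.775 i$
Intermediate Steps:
$d{\left(F,C \right)} = C$
$w = -76$ ($w = 68 - 144 = -76$)
$\sqrt{d{\left(\left(-5\right) 8,s{\left(-1 \right)} \right)} + w} = \sqrt{-1 - 76} = \sqrt{-77} = i \sqrt{77}$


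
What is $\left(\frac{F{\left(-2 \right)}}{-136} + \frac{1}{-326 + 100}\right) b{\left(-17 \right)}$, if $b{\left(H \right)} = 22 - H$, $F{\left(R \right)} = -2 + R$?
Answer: $\frac{1872}{1921} \approx 0.97449$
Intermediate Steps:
$\left(\frac{F{\left(-2 \right)}}{-136} + \frac{1}{-326 + 100}\right) b{\left(-17 \right)} = \left(\frac{-2 - 2}{-136} + \frac{1}{-326 + 100}\right) \left(22 - -17\right) = \left(\left(-4\right) \left(- \frac{1}{136}\right) + \frac{1}{-226}\right) \left(22 + 17\right) = \left(\frac{1}{34} - \frac{1}{226}\right) 39 = \frac{48}{1921} \cdot 39 = \frac{1872}{1921}$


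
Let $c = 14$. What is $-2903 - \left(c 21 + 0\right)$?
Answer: $-3197$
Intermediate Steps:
$-2903 - \left(c 21 + 0\right) = -2903 - \left(14 \cdot 21 + 0\right) = -2903 - \left(294 + 0\right) = -2903 - 294 = -3197$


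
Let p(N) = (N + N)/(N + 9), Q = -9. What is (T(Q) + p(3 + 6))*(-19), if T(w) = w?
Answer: 152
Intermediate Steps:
p(N) = 2*N/(9 + N) (p(N) = (2*N)/(9 + N) = 2*N/(9 + N))
(T(Q) + p(3 + 6))*(-19) = (-9 + 2*(3 + 6)/(9 + (3 + 6)))*(-19) = (-9 + 2*9/(9 + 9))*(-19) = (-9 + 2*9/18)*(-19) = (-9 + 2*9*(1/18))*(-19) = (-9 + 1)*(-19) = -8*(-19) = 152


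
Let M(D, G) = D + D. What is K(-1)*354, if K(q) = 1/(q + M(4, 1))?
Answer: 354/7 ≈ 50.571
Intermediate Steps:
M(D, G) = 2*D
K(q) = 1/(8 + q) (K(q) = 1/(q + 2*4) = 1/(q + 8) = 1/(8 + q))
K(-1)*354 = 354/(8 - 1) = 354/7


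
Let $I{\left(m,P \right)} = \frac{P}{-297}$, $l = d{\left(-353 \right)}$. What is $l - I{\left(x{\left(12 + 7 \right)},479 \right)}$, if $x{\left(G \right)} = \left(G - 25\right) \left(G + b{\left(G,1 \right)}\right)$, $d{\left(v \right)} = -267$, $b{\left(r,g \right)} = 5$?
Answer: $- \frac{78820}{297} \approx -265.39$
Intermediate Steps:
$x{\left(G \right)} = \left(-25 + G\right) \left(5 + G\right)$ ($x{\left(G \right)} = \left(G - 25\right) \left(G + 5\right) = \left(-25 + G\right) \left(5 + G\right)$)
$l = -267$
$I{\left(m,P \right)} = - \frac{P}{297}$ ($I{\left(m,P \right)} = P \left(- \frac{1}{297}\right) = - \frac{P}{297}$)
$l - I{\left(x{\left(12 + 7 \right)},479 \right)} = -267 - \left(- \frac{1}{297}\right) 479 = -267 - - \frac{479}{297} = -267 + \frac{479}{297} = - \frac{78820}{297}$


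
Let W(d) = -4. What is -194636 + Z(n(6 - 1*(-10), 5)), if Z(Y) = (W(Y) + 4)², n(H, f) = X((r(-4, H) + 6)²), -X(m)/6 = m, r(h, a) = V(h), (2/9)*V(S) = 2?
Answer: -194636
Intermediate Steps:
V(S) = 9 (V(S) = (9/2)*2 = 9)
r(h, a) = 9
X(m) = -6*m
n(H, f) = -1350 (n(H, f) = -6*(9 + 6)² = -6*15² = -6*225 = -1350)
Z(Y) = 0 (Z(Y) = (-4 + 4)² = 0² = 0)
-194636 + Z(n(6 - 1*(-10), 5)) = -194636 + 0 = -194636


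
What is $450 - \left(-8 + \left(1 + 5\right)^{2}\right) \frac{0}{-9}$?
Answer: $450$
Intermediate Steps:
$450 - \left(-8 + \left(1 + 5\right)^{2}\right) \frac{0}{-9} = 450 - \left(-8 + 6^{2}\right) 0 \left(- \frac{1}{9}\right) = 450 - \left(-8 + 36\right) 0 = 450 - 28 \cdot 0 = 450 - 0 = 450 + 0 = 450$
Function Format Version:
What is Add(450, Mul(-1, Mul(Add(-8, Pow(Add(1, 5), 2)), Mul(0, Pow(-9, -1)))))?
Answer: 450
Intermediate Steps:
Add(450, Mul(-1, Mul(Add(-8, Pow(Add(1, 5), 2)), Mul(0, Pow(-9, -1))))) = Add(450, Mul(-1, Mul(Add(-8, Pow(6, 2)), Mul(0, Rational(-1, 9))))) = Add(450, Mul(-1, Mul(Add(-8, 36), 0))) = Add(450, Mul(-1, Mul(28, 0))) = Add(450, Mul(-1, 0)) = Add(450, 0) = 450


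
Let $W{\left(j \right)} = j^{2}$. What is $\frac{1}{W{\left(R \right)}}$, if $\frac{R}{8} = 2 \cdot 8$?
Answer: $\frac{1}{16384} \approx 6.1035 \cdot 10^{-5}$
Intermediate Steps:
$R = 128$ ($R = 8 \cdot 2 \cdot 8 = 8 \cdot 16 = 128$)
$\frac{1}{W{\left(R \right)}} = \frac{1}{128^{2}} = \frac{1}{16384}$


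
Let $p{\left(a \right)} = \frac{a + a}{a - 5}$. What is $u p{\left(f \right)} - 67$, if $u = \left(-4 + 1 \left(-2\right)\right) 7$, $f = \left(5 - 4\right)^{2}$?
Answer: $-46$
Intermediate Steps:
$f = 1$ ($f = \left(5 - 4\right)^{2} = 1^{2} = 1$)
$u = -42$ ($u = \left(-4 - 2\right) 7 = \left(-6\right) 7 = -42$)
$p{\left(a \right)} = \frac{2 a}{-5 + a}$
$u p{\left(f \right)} - 67 = - 42 \cdot 2 \cdot 1 \frac{1}{-5 + 1} - 67 = - 42 \cdot 2 \cdot 1 \frac{1}{-4} - 67 = - 42 \cdot 2 \cdot 1 \left(- \frac{1}{4}\right) - 67 = \left(-42\right) \left(- \frac{1}{2}\right) - 67 = 21 - 67 = -46$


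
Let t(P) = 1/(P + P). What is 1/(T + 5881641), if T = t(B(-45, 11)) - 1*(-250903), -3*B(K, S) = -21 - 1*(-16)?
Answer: 10/61325443 ≈ 1.6306e-7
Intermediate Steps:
B(K, S) = 5/3 (B(K, S) = -(-21 - 1*(-16))/3 = -(-21 + 16)/3 = -⅓*(-5) = 5/3)
t(P) = 1/(2*P)
T = 2509033/10 (T = 1/(2*(5/3)) - 1*(-250903) = (½)*(⅗) + 250903 = 3/10 + 250903 = 2509033/10 ≈ 2.5090e+5)
1/(T + 5881641) = 1/(2509033/10 + 5881641) = 1/(61325443/10) = 10/61325443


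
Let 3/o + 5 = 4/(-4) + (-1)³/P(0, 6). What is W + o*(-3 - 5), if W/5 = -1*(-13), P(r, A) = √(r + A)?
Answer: 14839/215 - 24*√6/215 ≈ 68.745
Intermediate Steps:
P(r, A) = √(A + r)
W = 65 (W = 5*(-1*(-13)) = 5*13 = 65)
o = 3/(-6 - √6/6) (o = 3/(-5 + (4/(-4) + (-1)³/(√(6 + 0)))) = 3/(-5 + (4*(-¼) - 1/(√6))) = 3/(-5 + (-1 - √6/6)) = 3/(-6 - √6/6) ≈ -0.46815)
W + o*(-3 - 5) = 65 + (-108/215 + 3*√6/215)*(-3 - 5) = 65 + (-108/215 + 3*√6/215)*(-8) = 65 + (864/215 - 24*√6/215) = 14839/215 - 24*√6/215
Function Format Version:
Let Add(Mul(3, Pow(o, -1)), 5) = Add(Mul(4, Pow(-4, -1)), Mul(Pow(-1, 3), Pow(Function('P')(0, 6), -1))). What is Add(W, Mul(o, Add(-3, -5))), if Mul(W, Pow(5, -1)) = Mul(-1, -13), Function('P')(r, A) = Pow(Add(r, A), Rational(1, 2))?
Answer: Add(Rational(14839, 215), Mul(Rational(-24, 215), Pow(6, Rational(1, 2)))) ≈ 68.745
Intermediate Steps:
Function('P')(r, A) = Pow(Add(A, r), Rational(1, 2))
W = 65 (W = Mul(5, Mul(-1, -13)) = Mul(5, 13) = 65)
o = Mul(3, Pow(Add(-6, Mul(Rational(-1, 6), Pow(6, Rational(1, 2)))), -1)) (o = Mul(3, Pow(Add(-5, Add(Mul(4, Pow(-4, -1)), Mul(Pow(-1, 3), Pow(Pow(Add(6, 0), Rational(1, 2)), -1)))), -1)) = Mul(3, Pow(Add(-5, Add(Mul(4, Rational(-1, 4)), Mul(-1, Pow(Pow(6, Rational(1, 2)), -1)))), -1)) = Mul(3, Pow(Add(-5, Add(-1, Mul(-1, Mul(Rational(1, 6), Pow(6, Rational(1, 2)))))), -1)) = Mul(3, Pow(Add(-5, Add(-1, Mul(Rational(-1, 6), Pow(6, Rational(1, 2))))), -1)) = Mul(3, Pow(Add(-6, Mul(Rational(-1, 6), Pow(6, Rational(1, 2)))), -1)) ≈ -0.46815)
Add(W, Mul(o, Add(-3, -5))) = Add(65, Mul(Add(Rational(-108, 215), Mul(Rational(3, 215), Pow(6, Rational(1, 2)))), Add(-3, -5))) = Add(65, Mul(Add(Rational(-108, 215), Mul(Rational(3, 215), Pow(6, Rational(1, 2)))), -8)) = Add(65, Add(Rational(864, 215), Mul(Rational(-24, 215), Pow(6, Rational(1, 2))))) = Add(Rational(14839, 215), Mul(Rational(-24, 215), Pow(6, Rational(1, 2))))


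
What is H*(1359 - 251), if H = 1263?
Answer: 1399404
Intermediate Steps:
H*(1359 - 251) = 1263*(1359 - 251) = 1263*1108 = 1399404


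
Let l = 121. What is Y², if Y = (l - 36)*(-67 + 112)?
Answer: 14630625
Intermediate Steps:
Y = 3825 (Y = (121 - 36)*(-67 + 112) = 85*45 = 3825)
Y² = 3825² = 14630625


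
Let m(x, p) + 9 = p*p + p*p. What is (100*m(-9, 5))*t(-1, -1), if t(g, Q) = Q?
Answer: -4100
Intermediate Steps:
m(x, p) = -9 + 2*p² (m(x, p) = -9 + (p*p + p*p) = -9 + (p² + p²) = -9 + 2*p²)
(100*m(-9, 5))*t(-1, -1) = (100*(-9 + 2*5²))*(-1) = (100*(-9 + 2*25))*(-1) = (100*(-9 + 50))*(-1) = (100*41)*(-1) = 4100*(-1) = -4100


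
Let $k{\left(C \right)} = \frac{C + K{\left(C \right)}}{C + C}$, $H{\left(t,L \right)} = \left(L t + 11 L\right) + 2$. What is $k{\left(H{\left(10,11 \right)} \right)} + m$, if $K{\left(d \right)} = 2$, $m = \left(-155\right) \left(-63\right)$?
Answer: $\frac{4550725}{466} \approx 9765.5$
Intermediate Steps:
$m = 9765$
$H{\left(t,L \right)} = 2 + 11 L + L t$ ($H{\left(t,L \right)} = \left(11 L + L t\right) + 2 = 2 + 11 L + L t$)
$k{\left(C \right)} = \frac{2 + C}{2 C}$ ($k{\left(C \right)} = \frac{C + 2}{C + C} = \frac{2 + C}{2 C}$)
$k{\left(H{\left(10,11 \right)} \right)} + m = \frac{2 + \left(2 + 11 \cdot 11 + 11 \cdot 10\right)}{2 \left(2 + 11 \cdot 11 + 11 \cdot 10\right)} + 9765 = \frac{2 + \left(2 + 121 + 110\right)}{2 \left(2 + 121 + 110\right)} + 9765 = \frac{2 + 233}{2 \cdot 233} + 9765 = \frac{1}{2} \cdot \frac{1}{233} \cdot 235 + 9765 = \frac{235}{466} + 9765 = \frac{4550725}{466}$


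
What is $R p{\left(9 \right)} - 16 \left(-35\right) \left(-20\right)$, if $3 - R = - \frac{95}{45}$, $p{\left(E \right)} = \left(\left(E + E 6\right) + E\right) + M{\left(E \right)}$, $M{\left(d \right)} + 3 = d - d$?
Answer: $- \frac{32542}{3} \approx -10847.0$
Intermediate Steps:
$M{\left(d \right)} = -3$ ($M{\left(d \right)} = -3 + \left(d - d\right) = -3 + 0 = -3$)
$p{\left(E \right)} = -3 + 8 E$ ($p{\left(E \right)} = \left(\left(E + E 6\right) + E\right) - 3 = \left(\left(E + 6 E\right) + E\right) - 3 = \left(7 E + E\right) - 3 = 8 E - 3 = -3 + 8 E$)
$R = \frac{46}{9}$ ($R = 3 - - \frac{95}{45} = 3 - \left(-95\right) \frac{1}{45} = 3 - - \frac{19}{9} = 3 + \frac{19}{9} = \frac{46}{9} \approx 5.1111$)
$R p{\left(9 \right)} - 16 \left(-35\right) \left(-20\right) = \frac{46 \left(-3 + 8 \cdot 9\right)}{9} - 16 \left(-35\right) \left(-20\right) = \frac{46 \left(-3 + 72\right)}{9} - \left(-560\right) \left(-20\right) = \frac{46}{9} \cdot 69 - 11200 = \frac{1058}{3} - 11200 = - \frac{32542}{3}$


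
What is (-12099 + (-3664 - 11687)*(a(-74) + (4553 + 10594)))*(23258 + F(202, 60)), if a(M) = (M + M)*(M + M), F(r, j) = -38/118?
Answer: -780484366746000/59 ≈ -1.3229e+13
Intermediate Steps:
F(r, j) = -19/59 (F(r, j) = -38*1/118 = -19/59)
a(M) = 4*M**2 (a(M) = (2*M)*(2*M) = 4*M**2)
(-12099 + (-3664 - 11687)*(a(-74) + (4553 + 10594)))*(23258 + F(202, 60)) = (-12099 + (-3664 - 11687)*(4*(-74)**2 + (4553 + 10594)))*(23258 - 19/59) = (-12099 - 15351*(4*5476 + 15147))*(1372203/59) = (-12099 - 15351*(21904 + 15147))*(1372203/59) = (-12099 - 15351*37051)*(1372203/59) = (-12099 - 568769901)*(1372203/59) = -568782000*1372203/59 = -780484366746000/59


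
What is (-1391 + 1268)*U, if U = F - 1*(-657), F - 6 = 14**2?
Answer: -105657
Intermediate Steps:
F = 202 (F = 6 + 14**2 = 6 + 196 = 202)
U = 859 (U = 202 - 1*(-657) = 202 + 657 = 859)
(-1391 + 1268)*U = (-1391 + 1268)*859 = -123*859 = -105657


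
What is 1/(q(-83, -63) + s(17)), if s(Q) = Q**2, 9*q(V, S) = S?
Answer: 1/282 ≈ 0.0035461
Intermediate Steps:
q(V, S) = S/9
1/(q(-83, -63) + s(17)) = 1/((1/9)*(-63) + 17**2) = 1/(-7 + 289) = 1/282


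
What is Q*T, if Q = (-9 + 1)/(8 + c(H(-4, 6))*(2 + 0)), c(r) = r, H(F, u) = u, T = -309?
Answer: 618/5 ≈ 123.60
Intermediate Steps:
Q = -⅖ (Q = (-9 + 1)/(8 + 6*(2 + 0)) = -8/(8 + 6*2) = -8/(8 + 12) = -8/20 = -8*1/20 = -⅖ ≈ -0.40000)
Q*T = -⅖*(-309) = 618/5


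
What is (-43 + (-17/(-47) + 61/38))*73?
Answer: -5349805/1786 ≈ -2995.4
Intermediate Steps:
(-43 + (-17/(-47) + 61/38))*73 = (-43 + (-17*(-1/47) + 61*(1/38)))*73 = (-43 + (17/47 + 61/38))*73 = (-43 + 3513/1786)*73 = -73285/1786*73 = -5349805/1786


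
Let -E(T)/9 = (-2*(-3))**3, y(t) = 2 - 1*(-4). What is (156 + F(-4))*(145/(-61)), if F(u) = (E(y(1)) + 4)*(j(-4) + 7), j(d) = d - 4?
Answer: -303920/61 ≈ -4982.3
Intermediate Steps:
y(t) = 6 (y(t) = 2 + 4 = 6)
E(T) = -1944 (E(T) = -9*(-2*(-3))**3 = -9*6**3 = -9*216 = -1944)
j(d) = -4 + d
F(u) = 1940 (F(u) = (-1944 + 4)*((-4 - 4) + 7) = -1940*(-8 + 7) = -1940*(-1) = 1940)
(156 + F(-4))*(145/(-61)) = (156 + 1940)*(145/(-61)) = 2096*(145*(-1/61)) = 2096*(-145/61) = -303920/61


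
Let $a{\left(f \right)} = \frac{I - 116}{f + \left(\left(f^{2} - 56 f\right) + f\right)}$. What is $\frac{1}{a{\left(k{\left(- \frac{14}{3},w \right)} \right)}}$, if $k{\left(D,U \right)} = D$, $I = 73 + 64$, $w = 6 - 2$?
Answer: $\frac{352}{27} \approx 13.037$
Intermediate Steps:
$w = 4$ ($w = 6 - 2 = 4$)
$I = 137$
$a{\left(f \right)} = \frac{21}{f^{2} - 54 f}$ ($a{\left(f \right)} = \frac{137 - 116}{f + \left(\left(f^{2} - 56 f\right) + f\right)} = \frac{21}{f + \left(f^{2} - 55 f\right)} = \frac{21}{f^{2} - 54 f}$)
$\frac{1}{a{\left(k{\left(- \frac{14}{3},w \right)} \right)}} = \frac{1}{21 \frac{1}{\left(-14\right) \frac{1}{3}} \frac{1}{-54 - \frac{14}{3}}} = \frac{1}{21 \frac{1}{- \frac{14}{3}} \frac{1}{-54 - \frac{14}{3}}} = \frac{1}{21 \left(- \frac{3}{14}\right) \frac{1}{- \frac{176}{3}}} = \frac{1}{21 \left(- \frac{3}{14}\right) \left(- \frac{3}{176}\right)} = \frac{1}{\frac{27}{352}} = \frac{352}{27}$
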